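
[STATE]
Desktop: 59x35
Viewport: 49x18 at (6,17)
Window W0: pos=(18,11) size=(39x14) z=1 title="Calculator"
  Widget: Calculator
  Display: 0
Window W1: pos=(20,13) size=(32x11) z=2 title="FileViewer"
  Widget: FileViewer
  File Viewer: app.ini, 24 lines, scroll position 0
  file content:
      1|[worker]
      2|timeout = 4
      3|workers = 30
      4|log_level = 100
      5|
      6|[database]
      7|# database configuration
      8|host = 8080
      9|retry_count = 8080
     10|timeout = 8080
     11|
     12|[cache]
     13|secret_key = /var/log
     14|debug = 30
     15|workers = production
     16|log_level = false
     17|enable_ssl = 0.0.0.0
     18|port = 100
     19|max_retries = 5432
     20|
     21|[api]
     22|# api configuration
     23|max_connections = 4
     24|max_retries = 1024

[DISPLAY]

            ┃├┃timeout = 4                  █┃   
            ┃│┃workers = 30                 ░┃   
            ┃├┃log_level = 100              ░┃   
            ┃│┃                             ░┃   
            ┃├┃[database]                   ░┃   
            ┃│┃# database configuration     ▼┃   
            ┃└┗━━━━━━━━━━━━━━━━━━━━━━━━━━━━━━┛   
            ┗━━━━━━━━━━━━━━━━━━━━━━━━━━━━━━━━━━━━
                                                 
                                                 
                                                 
                                                 
                                                 
                                                 
                                                 
                                                 
                                                 
                                                 


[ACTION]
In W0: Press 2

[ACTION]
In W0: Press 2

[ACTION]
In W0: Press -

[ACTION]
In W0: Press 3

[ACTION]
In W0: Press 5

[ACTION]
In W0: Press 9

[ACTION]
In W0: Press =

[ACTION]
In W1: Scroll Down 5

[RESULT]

            ┃├┃# database configuration     ░┃   
            ┃│┃host = 8080                  █┃   
            ┃├┃retry_count = 8080           ░┃   
            ┃│┃timeout = 8080               ░┃   
            ┃├┃                             ░┃   
            ┃│┃[cache]                      ▼┃   
            ┃└┗━━━━━━━━━━━━━━━━━━━━━━━━━━━━━━┛   
            ┗━━━━━━━━━━━━━━━━━━━━━━━━━━━━━━━━━━━━
                                                 
                                                 
                                                 
                                                 
                                                 
                                                 
                                                 
                                                 
                                                 
                                                 


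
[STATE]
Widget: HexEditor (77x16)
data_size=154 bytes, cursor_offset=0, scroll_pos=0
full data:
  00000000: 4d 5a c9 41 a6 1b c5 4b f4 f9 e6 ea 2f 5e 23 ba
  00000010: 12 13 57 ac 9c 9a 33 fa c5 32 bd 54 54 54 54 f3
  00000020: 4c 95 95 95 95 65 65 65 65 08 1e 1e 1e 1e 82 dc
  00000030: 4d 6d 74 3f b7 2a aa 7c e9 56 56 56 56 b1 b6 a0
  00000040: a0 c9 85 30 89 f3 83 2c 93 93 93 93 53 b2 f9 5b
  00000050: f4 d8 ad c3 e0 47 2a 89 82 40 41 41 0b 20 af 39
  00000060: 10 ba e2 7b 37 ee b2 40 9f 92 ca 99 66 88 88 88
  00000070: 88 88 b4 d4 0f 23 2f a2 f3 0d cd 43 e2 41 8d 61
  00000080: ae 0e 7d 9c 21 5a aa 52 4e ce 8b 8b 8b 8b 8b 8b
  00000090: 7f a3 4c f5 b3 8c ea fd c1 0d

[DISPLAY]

00000000  4D 5a c9 41 a6 1b c5 4b  f4 f9 e6 ea 2f 5e 23 ba  |MZ.A...K..../^#.
00000010  12 13 57 ac 9c 9a 33 fa  c5 32 bd 54 54 54 54 f3  |..W...3..2.TTTT.
00000020  4c 95 95 95 95 65 65 65  65 08 1e 1e 1e 1e 82 dc  |L....eeee.......
00000030  4d 6d 74 3f b7 2a aa 7c  e9 56 56 56 56 b1 b6 a0  |Mmt?.*.|.VVVV...
00000040  a0 c9 85 30 89 f3 83 2c  93 93 93 93 53 b2 f9 5b  |...0...,....S..[
00000050  f4 d8 ad c3 e0 47 2a 89  82 40 41 41 0b 20 af 39  |.....G*..@AA. .9
00000060  10 ba e2 7b 37 ee b2 40  9f 92 ca 99 66 88 88 88  |...{7..@....f...
00000070  88 88 b4 d4 0f 23 2f a2  f3 0d cd 43 e2 41 8d 61  |.....#/....C.A.a
00000080  ae 0e 7d 9c 21 5a aa 52  4e ce 8b 8b 8b 8b 8b 8b  |..}.!Z.RN.......
00000090  7f a3 4c f5 b3 8c ea fd  c1 0d                    |..L.......      
                                                                             
                                                                             
                                                                             
                                                                             
                                                                             
                                                                             


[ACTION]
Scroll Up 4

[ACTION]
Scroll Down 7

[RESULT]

00000070  88 88 b4 d4 0f 23 2f a2  f3 0d cd 43 e2 41 8d 61  |.....#/....C.A.a
00000080  ae 0e 7d 9c 21 5a aa 52  4e ce 8b 8b 8b 8b 8b 8b  |..}.!Z.RN.......
00000090  7f a3 4c f5 b3 8c ea fd  c1 0d                    |..L.......      
                                                                             
                                                                             
                                                                             
                                                                             
                                                                             
                                                                             
                                                                             
                                                                             
                                                                             
                                                                             
                                                                             
                                                                             
                                                                             


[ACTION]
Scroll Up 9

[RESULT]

00000000  4D 5a c9 41 a6 1b c5 4b  f4 f9 e6 ea 2f 5e 23 ba  |MZ.A...K..../^#.
00000010  12 13 57 ac 9c 9a 33 fa  c5 32 bd 54 54 54 54 f3  |..W...3..2.TTTT.
00000020  4c 95 95 95 95 65 65 65  65 08 1e 1e 1e 1e 82 dc  |L....eeee.......
00000030  4d 6d 74 3f b7 2a aa 7c  e9 56 56 56 56 b1 b6 a0  |Mmt?.*.|.VVVV...
00000040  a0 c9 85 30 89 f3 83 2c  93 93 93 93 53 b2 f9 5b  |...0...,....S..[
00000050  f4 d8 ad c3 e0 47 2a 89  82 40 41 41 0b 20 af 39  |.....G*..@AA. .9
00000060  10 ba e2 7b 37 ee b2 40  9f 92 ca 99 66 88 88 88  |...{7..@....f...
00000070  88 88 b4 d4 0f 23 2f a2  f3 0d cd 43 e2 41 8d 61  |.....#/....C.A.a
00000080  ae 0e 7d 9c 21 5a aa 52  4e ce 8b 8b 8b 8b 8b 8b  |..}.!Z.RN.......
00000090  7f a3 4c f5 b3 8c ea fd  c1 0d                    |..L.......      
                                                                             
                                                                             
                                                                             
                                                                             
                                                                             
                                                                             


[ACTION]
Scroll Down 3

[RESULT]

00000030  4d 6d 74 3f b7 2a aa 7c  e9 56 56 56 56 b1 b6 a0  |Mmt?.*.|.VVVV...
00000040  a0 c9 85 30 89 f3 83 2c  93 93 93 93 53 b2 f9 5b  |...0...,....S..[
00000050  f4 d8 ad c3 e0 47 2a 89  82 40 41 41 0b 20 af 39  |.....G*..@AA. .9
00000060  10 ba e2 7b 37 ee b2 40  9f 92 ca 99 66 88 88 88  |...{7..@....f...
00000070  88 88 b4 d4 0f 23 2f a2  f3 0d cd 43 e2 41 8d 61  |.....#/....C.A.a
00000080  ae 0e 7d 9c 21 5a aa 52  4e ce 8b 8b 8b 8b 8b 8b  |..}.!Z.RN.......
00000090  7f a3 4c f5 b3 8c ea fd  c1 0d                    |..L.......      
                                                                             
                                                                             
                                                                             
                                                                             
                                                                             
                                                                             
                                                                             
                                                                             
                                                                             


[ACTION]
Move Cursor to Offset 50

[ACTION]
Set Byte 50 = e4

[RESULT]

00000030  4d 6d E4 3f b7 2a aa 7c  e9 56 56 56 56 b1 b6 a0  |Mm.?.*.|.VVVV...
00000040  a0 c9 85 30 89 f3 83 2c  93 93 93 93 53 b2 f9 5b  |...0...,....S..[
00000050  f4 d8 ad c3 e0 47 2a 89  82 40 41 41 0b 20 af 39  |.....G*..@AA. .9
00000060  10 ba e2 7b 37 ee b2 40  9f 92 ca 99 66 88 88 88  |...{7..@....f...
00000070  88 88 b4 d4 0f 23 2f a2  f3 0d cd 43 e2 41 8d 61  |.....#/....C.A.a
00000080  ae 0e 7d 9c 21 5a aa 52  4e ce 8b 8b 8b 8b 8b 8b  |..}.!Z.RN.......
00000090  7f a3 4c f5 b3 8c ea fd  c1 0d                    |..L.......      
                                                                             
                                                                             
                                                                             
                                                                             
                                                                             
                                                                             
                                                                             
                                                                             
                                                                             


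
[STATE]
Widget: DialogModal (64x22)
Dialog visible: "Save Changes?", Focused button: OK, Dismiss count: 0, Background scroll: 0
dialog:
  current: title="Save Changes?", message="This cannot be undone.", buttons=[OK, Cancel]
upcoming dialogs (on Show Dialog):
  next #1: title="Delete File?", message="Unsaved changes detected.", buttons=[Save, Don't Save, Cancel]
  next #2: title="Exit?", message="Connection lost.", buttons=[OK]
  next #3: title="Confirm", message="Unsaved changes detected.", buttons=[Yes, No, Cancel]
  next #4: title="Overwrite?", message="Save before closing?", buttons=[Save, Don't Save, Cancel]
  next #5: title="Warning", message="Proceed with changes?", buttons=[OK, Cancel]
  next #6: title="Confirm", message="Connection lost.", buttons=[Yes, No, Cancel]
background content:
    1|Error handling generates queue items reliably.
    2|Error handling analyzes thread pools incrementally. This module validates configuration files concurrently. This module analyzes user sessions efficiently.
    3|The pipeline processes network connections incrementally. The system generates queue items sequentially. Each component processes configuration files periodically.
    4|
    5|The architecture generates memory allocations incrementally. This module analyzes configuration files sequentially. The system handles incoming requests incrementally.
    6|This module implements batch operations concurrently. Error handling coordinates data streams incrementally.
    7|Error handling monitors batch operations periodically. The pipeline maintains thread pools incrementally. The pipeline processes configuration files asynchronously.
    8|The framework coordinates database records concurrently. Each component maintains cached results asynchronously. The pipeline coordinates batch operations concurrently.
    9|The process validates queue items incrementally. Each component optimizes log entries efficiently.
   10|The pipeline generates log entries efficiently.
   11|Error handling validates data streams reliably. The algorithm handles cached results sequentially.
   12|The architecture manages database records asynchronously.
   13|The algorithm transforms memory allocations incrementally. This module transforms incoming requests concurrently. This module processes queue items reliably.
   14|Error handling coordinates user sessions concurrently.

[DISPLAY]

Error handling generates queue items reliably.                  
Error handling analyzes thread pools incrementally. This module 
The pipeline processes network connections incrementally. The sy
                                                                
The architecture generates memory allocations incrementally. Thi
This module implements batch operations concurrently. Error hand
Error handling monitors batch operations periodically. The pipel
The framework coordinates database records concurrently. Each co
The process validat┌────────────────────────┐ly. Each component 
The pipeline genera│     Save Changes?      │y.                 
Error handling vali│ This cannot be undone. │y. The algorithm ha
The architecture ma│     [OK]  Cancel       │nchronously.       
The algorithm trans└────────────────────────┘ncrementally. This 
Error handling coordinates user sessions concurrently.          
                                                                
                                                                
                                                                
                                                                
                                                                
                                                                
                                                                
                                                                


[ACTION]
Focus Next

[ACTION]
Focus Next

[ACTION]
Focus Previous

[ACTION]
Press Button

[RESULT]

Error handling generates queue items reliably.                  
Error handling analyzes thread pools incrementally. This module 
The pipeline processes network connections incrementally. The sy
                                                                
The architecture generates memory allocations incrementally. Thi
This module implements batch operations concurrently. Error hand
Error handling monitors batch operations periodically. The pipel
The framework coordinates database records concurrently. Each co
The process validates queue items incrementally. Each component 
The pipeline generates log entries efficiently.                 
Error handling validates data streams reliably. The algorithm ha
The architecture manages database records asynchronously.       
The algorithm transforms memory allocations incrementally. This 
Error handling coordinates user sessions concurrently.          
                                                                
                                                                
                                                                
                                                                
                                                                
                                                                
                                                                
                                                                


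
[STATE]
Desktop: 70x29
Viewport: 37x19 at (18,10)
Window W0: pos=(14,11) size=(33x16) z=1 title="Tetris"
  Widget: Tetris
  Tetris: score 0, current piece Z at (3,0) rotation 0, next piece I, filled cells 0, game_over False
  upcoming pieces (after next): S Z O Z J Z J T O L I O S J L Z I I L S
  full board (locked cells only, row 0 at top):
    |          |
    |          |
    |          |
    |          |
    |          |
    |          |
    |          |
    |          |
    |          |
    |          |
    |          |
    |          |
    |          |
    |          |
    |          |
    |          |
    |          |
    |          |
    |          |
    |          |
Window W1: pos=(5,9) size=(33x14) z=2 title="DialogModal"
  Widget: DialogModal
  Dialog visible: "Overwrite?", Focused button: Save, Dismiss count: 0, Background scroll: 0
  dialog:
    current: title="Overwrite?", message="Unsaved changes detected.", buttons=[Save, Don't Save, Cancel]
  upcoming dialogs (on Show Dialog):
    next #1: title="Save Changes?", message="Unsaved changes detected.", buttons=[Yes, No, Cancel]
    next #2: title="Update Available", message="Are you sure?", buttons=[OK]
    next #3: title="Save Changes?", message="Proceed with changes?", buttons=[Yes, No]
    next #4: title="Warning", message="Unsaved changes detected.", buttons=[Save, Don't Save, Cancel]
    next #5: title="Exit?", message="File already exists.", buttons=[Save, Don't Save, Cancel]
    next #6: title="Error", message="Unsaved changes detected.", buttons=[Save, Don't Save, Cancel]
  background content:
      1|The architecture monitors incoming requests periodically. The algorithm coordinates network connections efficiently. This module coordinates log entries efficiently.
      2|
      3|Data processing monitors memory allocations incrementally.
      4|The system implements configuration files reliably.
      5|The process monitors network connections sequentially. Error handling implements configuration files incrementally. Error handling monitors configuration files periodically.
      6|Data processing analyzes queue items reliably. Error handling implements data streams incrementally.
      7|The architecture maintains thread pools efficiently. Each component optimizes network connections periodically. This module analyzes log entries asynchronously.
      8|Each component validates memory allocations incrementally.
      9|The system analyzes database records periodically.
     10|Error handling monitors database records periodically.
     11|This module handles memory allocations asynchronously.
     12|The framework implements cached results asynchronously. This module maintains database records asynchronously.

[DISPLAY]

                   ┃                 
───────────────────┨━━━━━━━━┓        
ture monitors incom┃        ┃        
                   ┃────────┨        
────────────────┐ry┃        ┃        
verwrite?       │ra┃        ┃        
hanges detected.│co┃        ┃        
on't Save   Canc│e ┃        ┃        
────────────────┘re┃        ┃        
nt validates memory┃        ┃        
nalyzes database re┃        ┃        
ng monitors databas┃        ┃        
━━━━━━━━━━━━━━━━━━━┛        ┃        
       │                    ┃        
       │                    ┃        
       │                    ┃        
━━━━━━━━━━━━━━━━━━━━━━━━━━━━┛        
                                     
                                     


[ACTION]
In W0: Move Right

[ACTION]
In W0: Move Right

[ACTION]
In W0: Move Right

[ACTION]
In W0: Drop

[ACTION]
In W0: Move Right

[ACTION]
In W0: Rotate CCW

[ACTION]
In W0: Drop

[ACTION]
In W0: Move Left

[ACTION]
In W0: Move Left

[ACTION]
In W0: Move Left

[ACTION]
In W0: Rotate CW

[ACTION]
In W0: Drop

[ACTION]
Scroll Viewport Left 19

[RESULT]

     ┃ DialogModal                   
     ┠───────────────────────────────
     ┃The architecture monitors incom
     ┃                               
     ┃Da┌─────────────────────────┐ry
     ┃Th│        Overwrite?       │ra
     ┃Th│Unsaved changes detected.│co
     ┃Da│[Save]  Don't Save   Canc│e 
     ┃Th└─────────────────────────┘re
     ┃Each component validates memory
     ┃The system analyzes database re
     ┃Error handling monitors databas
     ┗━━━━━━━━━━━━━━━━━━━━━━━━━━━━━━━
              ┃          │           
              ┃          │           
              ┃          │           
              ┗━━━━━━━━━━━━━━━━━━━━━━
                                     
                                     


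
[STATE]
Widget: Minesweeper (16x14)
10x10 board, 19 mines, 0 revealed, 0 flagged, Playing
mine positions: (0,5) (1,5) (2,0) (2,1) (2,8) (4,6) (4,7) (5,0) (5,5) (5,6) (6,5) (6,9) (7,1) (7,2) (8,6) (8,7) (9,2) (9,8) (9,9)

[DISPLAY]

■■■■■■■■■■      
■■■■■■■■■■      
■■■■■■■■■■      
■■■■■■■■■■      
■■■■■■■■■■      
■■■■■■■■■■      
■■■■■■■■■■      
■■■■■■■■■■      
■■■■■■■■■■      
■■■■■■■■■■      
                
                
                
                


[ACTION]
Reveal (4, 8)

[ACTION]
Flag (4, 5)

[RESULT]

■■■■■■■■■■      
■■■■■■■■■■      
■■■■■■■■■■      
■■■■■■■■■■      
■■■■■⚑■■1■      
■■■■■■■■■■      
■■■■■■■■■■      
■■■■■■■■■■      
■■■■■■■■■■      
■■■■■■■■■■      
                
                
                
                


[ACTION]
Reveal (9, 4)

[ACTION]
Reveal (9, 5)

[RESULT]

■■■■■■■■■■      
■■■■■■■■■■      
■■■■■■■■■■      
■■■■■■■■■■      
■■■■■⚑■■1■      
■■■■■■■■■■      
■■■■■■■■■■      
■■■112■■■■      
■■■2 1■■■■      
■■■1 1■■■■      
                
                
                
                


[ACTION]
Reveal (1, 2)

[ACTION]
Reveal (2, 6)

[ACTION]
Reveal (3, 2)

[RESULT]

■■■■■■■■■■      
■■1■■■■■■■      
■■■■■■1■■■      
■■1■■■■■■■      
■■■■■⚑■■1■      
■■■■■■■■■■      
■■■■■■■■■■      
■■■112■■■■      
■■■2 1■■■■      
■■■1 1■■■■      
                
                
                
                


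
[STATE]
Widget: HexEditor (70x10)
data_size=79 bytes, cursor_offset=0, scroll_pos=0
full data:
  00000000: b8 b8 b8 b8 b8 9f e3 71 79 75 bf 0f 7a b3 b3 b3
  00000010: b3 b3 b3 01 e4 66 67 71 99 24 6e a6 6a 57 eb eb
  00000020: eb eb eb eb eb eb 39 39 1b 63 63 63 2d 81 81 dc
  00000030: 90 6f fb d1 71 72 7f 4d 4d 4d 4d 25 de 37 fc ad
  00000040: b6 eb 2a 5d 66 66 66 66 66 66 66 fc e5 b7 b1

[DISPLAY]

00000000  B8 b8 b8 b8 b8 9f e3 71  79 75 bf 0f 7a b3 b3 b3  |.......qy
00000010  b3 b3 b3 01 e4 66 67 71  99 24 6e a6 6a 57 eb eb  |.....fgq.
00000020  eb eb eb eb eb eb 39 39  1b 63 63 63 2d 81 81 dc  |......99.
00000030  90 6f fb d1 71 72 7f 4d  4d 4d 4d 25 de 37 fc ad  |.o..qr.MM
00000040  b6 eb 2a 5d 66 66 66 66  66 66 66 fc e5 b7 b1     |..*]fffff
                                                                      
                                                                      
                                                                      
                                                                      
                                                                      


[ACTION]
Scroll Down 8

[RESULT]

00000040  b6 eb 2a 5d 66 66 66 66  66 66 66 fc e5 b7 b1     |..*]fffff
                                                                      
                                                                      
                                                                      
                                                                      
                                                                      
                                                                      
                                                                      
                                                                      
                                                                      


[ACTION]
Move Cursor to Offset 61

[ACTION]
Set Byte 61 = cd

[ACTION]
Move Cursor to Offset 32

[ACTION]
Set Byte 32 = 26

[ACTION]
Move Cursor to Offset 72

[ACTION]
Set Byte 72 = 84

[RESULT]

00000040  b6 eb 2a 5d 66 66 66 66  84 66 66 fc e5 b7 b1     |..*]ffff.
                                                                      
                                                                      
                                                                      
                                                                      
                                                                      
                                                                      
                                                                      
                                                                      
                                                                      


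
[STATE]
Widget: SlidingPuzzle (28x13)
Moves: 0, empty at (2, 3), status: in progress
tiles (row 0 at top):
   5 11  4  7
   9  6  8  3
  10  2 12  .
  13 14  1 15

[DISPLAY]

┌────┬────┬────┬────┐       
│  5 │ 11 │  4 │  7 │       
├────┼────┼────┼────┤       
│  9 │  6 │  8 │  3 │       
├────┼────┼────┼────┤       
│ 10 │  2 │ 12 │    │       
├────┼────┼────┼────┤       
│ 13 │ 14 │  1 │ 15 │       
└────┴────┴────┴────┘       
Moves: 0                    
                            
                            
                            


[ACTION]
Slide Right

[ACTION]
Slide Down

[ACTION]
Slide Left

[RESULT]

┌────┬────┬────┬────┐       
│  5 │ 11 │  4 │  7 │       
├────┼────┼────┼────┤       
│  9 │  6 │  3 │    │       
├────┼────┼────┼────┤       
│ 10 │  2 │  8 │ 12 │       
├────┼────┼────┼────┤       
│ 13 │ 14 │  1 │ 15 │       
└────┴────┴────┴────┘       
Moves: 3                    
                            
                            
                            


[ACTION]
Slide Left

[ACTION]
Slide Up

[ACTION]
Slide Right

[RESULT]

┌────┬────┬────┬────┐       
│  5 │ 11 │  4 │  7 │       
├────┼────┼────┼────┤       
│  9 │  6 │  3 │ 12 │       
├────┼────┼────┼────┤       
│ 10 │  2 │    │  8 │       
├────┼────┼────┼────┤       
│ 13 │ 14 │  1 │ 15 │       
└────┴────┴────┴────┘       
Moves: 5                    
                            
                            
                            


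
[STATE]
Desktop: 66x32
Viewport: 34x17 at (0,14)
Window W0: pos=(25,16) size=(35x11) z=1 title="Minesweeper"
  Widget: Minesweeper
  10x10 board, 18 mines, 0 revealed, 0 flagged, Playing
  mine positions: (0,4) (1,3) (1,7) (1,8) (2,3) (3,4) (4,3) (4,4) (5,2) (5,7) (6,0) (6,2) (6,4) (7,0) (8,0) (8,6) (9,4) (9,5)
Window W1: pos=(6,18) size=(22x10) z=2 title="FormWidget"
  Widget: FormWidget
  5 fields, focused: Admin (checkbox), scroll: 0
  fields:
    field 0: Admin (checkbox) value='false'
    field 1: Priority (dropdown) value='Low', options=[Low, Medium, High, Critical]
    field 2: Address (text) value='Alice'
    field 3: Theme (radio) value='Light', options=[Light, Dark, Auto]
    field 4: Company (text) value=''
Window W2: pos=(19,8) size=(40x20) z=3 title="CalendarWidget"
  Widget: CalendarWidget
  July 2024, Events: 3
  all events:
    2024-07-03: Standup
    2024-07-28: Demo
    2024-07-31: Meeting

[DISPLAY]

                   ┃ 8  9 10 11 12
                   ┃15 16 17 18 19
                   ┃22 23 24 25 26
                   ┃29 30 31*     
      ┏━━━━━━━━━━━━┃              
      ┃ FormWidget ┃              
      ┠────────────┃              
      ┃> Admin:    ┃              
      ┃  Priority: ┃              
      ┃  Address:  ┃              
      ┃  Theme:    ┃              
      ┃  Company:  ┃              
      ┃            ┃              
      ┗━━━━━━━━━━━━┗━━━━━━━━━━━━━━
                                  
                                  
                                  


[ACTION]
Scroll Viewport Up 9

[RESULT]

                                  
                                  
                                  
                   ┏━━━━━━━━━━━━━━
                   ┃ CalendarWidge
                   ┠──────────────
                   ┃              
                   ┃Mo Tu We Th Fr
                   ┃ 1  2  3*  4  
                   ┃ 8  9 10 11 12
                   ┃15 16 17 18 19
                   ┃22 23 24 25 26
                   ┃29 30 31*     
      ┏━━━━━━━━━━━━┃              
      ┃ FormWidget ┃              
      ┠────────────┃              
      ┃> Admin:    ┃              


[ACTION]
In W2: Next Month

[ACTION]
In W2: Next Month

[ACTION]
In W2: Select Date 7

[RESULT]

                                  
                                  
                                  
                   ┏━━━━━━━━━━━━━━
                   ┃ CalendarWidge
                   ┠──────────────
                   ┃            Se
                   ┃Mo Tu We Th Fr
                   ┃              
                   ┃ 2  3  4  5  6
                   ┃ 9 10 11 12 13
                   ┃16 17 18 19 20
                   ┃23 24 25 26 27
      ┏━━━━━━━━━━━━┃30            
      ┃ FormWidget ┃              
      ┠────────────┃              
      ┃> Admin:    ┃              


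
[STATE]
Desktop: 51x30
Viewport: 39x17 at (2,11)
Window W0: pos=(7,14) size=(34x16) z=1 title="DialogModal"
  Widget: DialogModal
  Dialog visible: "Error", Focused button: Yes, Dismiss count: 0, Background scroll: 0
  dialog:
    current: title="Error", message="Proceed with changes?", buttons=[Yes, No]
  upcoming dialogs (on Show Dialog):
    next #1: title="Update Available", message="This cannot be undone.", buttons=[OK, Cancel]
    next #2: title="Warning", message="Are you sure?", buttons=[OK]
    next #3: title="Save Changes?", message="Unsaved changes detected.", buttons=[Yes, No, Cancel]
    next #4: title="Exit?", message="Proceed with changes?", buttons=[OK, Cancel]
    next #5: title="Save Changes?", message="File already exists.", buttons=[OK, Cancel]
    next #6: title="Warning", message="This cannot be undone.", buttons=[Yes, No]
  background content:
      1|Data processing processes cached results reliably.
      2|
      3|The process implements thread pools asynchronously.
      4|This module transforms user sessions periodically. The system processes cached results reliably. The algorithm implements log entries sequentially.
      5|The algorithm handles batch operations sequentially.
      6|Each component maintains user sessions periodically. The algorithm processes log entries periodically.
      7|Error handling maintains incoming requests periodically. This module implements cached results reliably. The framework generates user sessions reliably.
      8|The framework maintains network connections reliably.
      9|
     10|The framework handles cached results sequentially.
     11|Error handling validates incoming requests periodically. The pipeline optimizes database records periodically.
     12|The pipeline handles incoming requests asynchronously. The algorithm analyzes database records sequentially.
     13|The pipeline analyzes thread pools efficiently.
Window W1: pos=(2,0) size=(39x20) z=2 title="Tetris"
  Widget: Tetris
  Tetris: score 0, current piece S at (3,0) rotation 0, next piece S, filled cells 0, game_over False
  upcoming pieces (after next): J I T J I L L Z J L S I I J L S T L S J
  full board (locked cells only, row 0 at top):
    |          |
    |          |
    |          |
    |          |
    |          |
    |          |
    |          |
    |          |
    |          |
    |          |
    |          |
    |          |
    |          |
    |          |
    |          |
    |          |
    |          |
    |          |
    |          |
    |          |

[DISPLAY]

┃          │                          ┃
┃          │                          ┃
┃          │                          ┃
┃          │                          ┃
┃          │                          ┃
┃          │                          ┃
┃          │                          ┃
┃          │                          ┃
┗━━━━━━━━━━━━━━━━━━━━━━━━━━━━━━━━━━━━━┛
     ┃Thi┌───────────────────────┐sess┃
     ┃The│         Error         │oper┃
     ┃Eac│ Proceed with changes? │r se┃
     ┃Err│       [Yes]  No       │omin┃
     ┃The└───────────────────────┘ork ┃
     ┃                                ┃
     ┃The framework handles cached res┃
     ┃Error handling validates incomin┃


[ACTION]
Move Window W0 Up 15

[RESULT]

┃          │                          ┃
┃          │                          ┃
┃          │                          ┃
┃          │                          ┃
┃          │                          ┃
┃          │                          ┃
┃          │                          ┃
┃          │                          ┃
┗━━━━━━━━━━━━━━━━━━━━━━━━━━━━━━━━━━━━━┛
                                       
                                       
                                       
                                       
                                       
                                       
                                       
                                       


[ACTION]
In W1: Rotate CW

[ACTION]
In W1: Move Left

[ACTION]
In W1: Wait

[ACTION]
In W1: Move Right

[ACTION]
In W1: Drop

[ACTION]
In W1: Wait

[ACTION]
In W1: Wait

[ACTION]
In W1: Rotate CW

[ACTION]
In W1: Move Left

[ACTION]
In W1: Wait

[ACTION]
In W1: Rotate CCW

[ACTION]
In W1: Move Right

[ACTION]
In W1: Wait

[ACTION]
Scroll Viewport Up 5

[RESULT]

┃   ░░     │                          ┃
┃    ░     │                          ┃
┃          │                          ┃
┃          │Score:                    ┃
┃          │0                         ┃
┃          │                          ┃
┃          │                          ┃
┃          │                          ┃
┃          │                          ┃
┃          │                          ┃
┃          │                          ┃
┃          │                          ┃
┃          │                          ┃
┗━━━━━━━━━━━━━━━━━━━━━━━━━━━━━━━━━━━━━┛
                                       
                                       
                                       


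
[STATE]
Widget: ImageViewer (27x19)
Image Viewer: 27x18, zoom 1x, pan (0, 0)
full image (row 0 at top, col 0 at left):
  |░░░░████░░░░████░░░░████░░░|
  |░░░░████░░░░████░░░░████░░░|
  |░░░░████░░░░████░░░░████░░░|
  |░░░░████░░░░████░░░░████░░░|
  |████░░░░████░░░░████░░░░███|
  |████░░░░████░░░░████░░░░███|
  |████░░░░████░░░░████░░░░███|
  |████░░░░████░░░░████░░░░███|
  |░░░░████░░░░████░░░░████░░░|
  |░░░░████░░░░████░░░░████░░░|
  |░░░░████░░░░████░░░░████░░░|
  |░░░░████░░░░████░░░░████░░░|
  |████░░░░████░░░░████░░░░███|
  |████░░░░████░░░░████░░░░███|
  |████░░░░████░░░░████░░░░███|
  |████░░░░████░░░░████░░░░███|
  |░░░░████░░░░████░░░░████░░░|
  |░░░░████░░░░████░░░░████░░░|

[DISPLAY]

░░░░████░░░░████░░░░████░░░
░░░░████░░░░████░░░░████░░░
░░░░████░░░░████░░░░████░░░
░░░░████░░░░████░░░░████░░░
████░░░░████░░░░████░░░░███
████░░░░████░░░░████░░░░███
████░░░░████░░░░████░░░░███
████░░░░████░░░░████░░░░███
░░░░████░░░░████░░░░████░░░
░░░░████░░░░████░░░░████░░░
░░░░████░░░░████░░░░████░░░
░░░░████░░░░████░░░░████░░░
████░░░░████░░░░████░░░░███
████░░░░████░░░░████░░░░███
████░░░░████░░░░████░░░░███
████░░░░████░░░░████░░░░███
░░░░████░░░░████░░░░████░░░
░░░░████░░░░████░░░░████░░░
                           


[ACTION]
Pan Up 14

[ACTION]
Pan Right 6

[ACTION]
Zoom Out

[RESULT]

██░░░░████░░░░████░░░      
██░░░░████░░░░████░░░      
██░░░░████░░░░████░░░      
██░░░░████░░░░████░░░      
░░████░░░░████░░░░███      
░░████░░░░████░░░░███      
░░████░░░░████░░░░███      
░░████░░░░████░░░░███      
██░░░░████░░░░████░░░      
██░░░░████░░░░████░░░      
██░░░░████░░░░████░░░      
██░░░░████░░░░████░░░      
░░████░░░░████░░░░███      
░░████░░░░████░░░░███      
░░████░░░░████░░░░███      
░░████░░░░████░░░░███      
██░░░░████░░░░████░░░      
██░░░░████░░░░████░░░      
                           
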